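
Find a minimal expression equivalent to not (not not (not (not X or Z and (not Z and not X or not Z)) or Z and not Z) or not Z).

not (not not (not (not X or Z and (not Z and not X or not Z)) or Z and not Z) or not Z)
= not (not not not (not X or Z and (not Z and not X or not Z)) or not Z)
= not not (not X or Z and (not Z and not X or not Z)) and Z
= not not (not X or Z and not Z) and Z
= not not not X and Z
= not X and Z

not X and Z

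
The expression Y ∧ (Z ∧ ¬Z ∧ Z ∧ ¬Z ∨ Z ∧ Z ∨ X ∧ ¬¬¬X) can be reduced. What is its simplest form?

Y ∧ Z

Y ∧ (Z ∧ ¬Z ∧ Z ∧ ¬Z ∨ Z ∧ Z ∨ X ∧ ¬¬¬X)
= Y ∧ (Z ∧ ¬Z ∨ Z ∧ Z ∨ X ∧ ¬¬¬X)   [idempotence]
= Y ∧ (Z ∨ X ∧ ¬¬¬X)   [distribution]
= Y ∧ (Z ∨ X ∧ ¬X)   [double negation]
= Y ∧ Z   [complement / identity]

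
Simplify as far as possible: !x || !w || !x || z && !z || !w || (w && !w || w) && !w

!x || !w || !x || z && !z || !w || (w && !w || w) && !w
= !x || !w || !x || !w || (w && !w || w) && !w   — complement / identity
= !x || !w || (w && !w || w) && !w   — idempotence
= !x || !w || w && !w   — complement / identity
= !x || !w   — complement / identity

!x || !w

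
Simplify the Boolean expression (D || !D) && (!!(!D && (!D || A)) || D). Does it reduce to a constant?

true

(D || !D) && (!!(!D && (!D || A)) || D)
= (D || !D) && (!!!D || D)   (absorption)
= !!!D || D   (complement / identity)
= !D || D   (double negation)
= true   (complement)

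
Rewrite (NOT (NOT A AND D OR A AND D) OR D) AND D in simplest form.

D

(NOT (NOT A AND D OR A AND D) OR D) AND D
= (NOT D OR D) AND D   (distribution)
= D   (complement / identity)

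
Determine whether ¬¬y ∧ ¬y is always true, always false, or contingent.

always false

¬¬y ∧ ¬y
= y ∧ ¬y
= False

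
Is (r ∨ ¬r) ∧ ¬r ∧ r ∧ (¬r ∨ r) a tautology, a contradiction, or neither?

contradiction

(r ∨ ¬r) ∧ ¬r ∧ r ∧ (¬r ∨ r)
= ¬r ∧ r ∧ (¬r ∨ r)   (complement / identity)
= ¬r ∧ r   (complement / identity)
= False   (complement)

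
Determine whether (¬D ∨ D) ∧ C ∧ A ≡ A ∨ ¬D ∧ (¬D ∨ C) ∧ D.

No

E1: (¬D ∨ D) ∧ C ∧ A
    = C ∧ A   (complement / identity)
E2: A ∨ ¬D ∧ (¬D ∨ C) ∧ D
    = A ∨ ¬D ∧ D   (absorption)
    = A   (complement / identity)
These differ: at A=1, C=0, D=0, E1 = 0 but E2 = 1.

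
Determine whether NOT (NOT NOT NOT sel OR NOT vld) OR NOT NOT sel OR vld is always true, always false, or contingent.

contingent

NOT (NOT NOT NOT sel OR NOT vld) OR NOT NOT sel OR vld
= NOT NOT sel AND vld OR NOT NOT sel OR vld   [De Morgan]
= NOT NOT sel OR vld   [absorption]
= sel OR vld   [double negation]
This depends on sel, vld, so it is not a constant.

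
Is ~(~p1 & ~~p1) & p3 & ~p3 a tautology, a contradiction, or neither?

contradiction

~(~p1 & ~~p1) & p3 & ~p3
= (p1 | ~p1) & p3 & ~p3   — De Morgan
= p3 & ~p3   — complement / identity
= 0   — complement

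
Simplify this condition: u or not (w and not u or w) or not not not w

u or not (w and not u or w) or not not not w
= u or not w or not not not w   — absorption
= u or not w or not w   — double negation
= u or not w   — idempotence

u or not w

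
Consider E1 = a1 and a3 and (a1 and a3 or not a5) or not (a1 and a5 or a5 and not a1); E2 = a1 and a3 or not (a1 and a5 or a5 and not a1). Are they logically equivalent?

Yes

E1: a1 and a3 and (a1 and a3 or not a5) or not (a1 and a5 or a5 and not a1)
    = a1 and a3 or not (a1 and a5 or a5 and not a1)
    = a1 and a3 or not a5
E2: a1 and a3 or not (a1 and a5 or a5 and not a1)
    = a1 and a3 or not a5
Both reduce to a1 and a3 or not a5, so they are equivalent.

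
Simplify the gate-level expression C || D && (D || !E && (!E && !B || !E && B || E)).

C || D

C || D && (D || !E && (!E && !B || !E && B || E))
= C || D && (D || !E && (!E || E))   [distribution]
= C || D && (D || !E)   [complement / identity]
= C || D   [absorption]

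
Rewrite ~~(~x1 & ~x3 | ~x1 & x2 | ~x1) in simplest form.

~~(~x1 & ~x3 | ~x1 & x2 | ~x1)
= ~~(~x1 & ~x3 | ~x1)   [absorption]
= ~~~x1   [absorption]
= ~x1   [double negation]

~x1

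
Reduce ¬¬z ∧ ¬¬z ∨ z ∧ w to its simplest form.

z

¬¬z ∧ ¬¬z ∨ z ∧ w
= ¬¬z ∧ z ∨ z ∧ w   [double negation]
= z ∧ (¬¬z ∨ w)   [distribution]
= z ∧ (z ∨ w)   [double negation]
= z   [absorption]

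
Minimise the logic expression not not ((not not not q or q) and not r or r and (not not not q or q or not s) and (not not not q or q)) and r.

not not ((not not not q or q) and not r or r and (not not not q or q or not s) and (not not not q or q)) and r
= not not ((not not not q or q) and not r or r and (not not not q or q)) and r   — absorption
= not not (not not not q or q) and r   — distribution
= not not (not q or q) and r   — double negation
= (not q or q) and r   — double negation
= r   — complement / identity

r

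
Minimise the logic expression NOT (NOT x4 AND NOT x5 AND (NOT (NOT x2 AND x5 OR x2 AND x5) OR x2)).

x4 OR x5

NOT (NOT x4 AND NOT x5 AND (NOT (NOT x2 AND x5 OR x2 AND x5) OR x2))
= NOT (NOT x4 AND NOT x5 AND (NOT x5 OR x2))   — distribution
= NOT (NOT x4 AND NOT x5)   — absorption
= x4 OR x5   — De Morgan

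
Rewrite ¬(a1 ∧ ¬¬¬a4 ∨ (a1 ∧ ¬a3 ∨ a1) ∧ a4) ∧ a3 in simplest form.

¬(a1 ∧ ¬¬¬a4 ∨ (a1 ∧ ¬a3 ∨ a1) ∧ a4) ∧ a3
= ¬(a1 ∧ ¬¬¬a4 ∨ a1 ∧ a4) ∧ a3   [absorption]
= ¬(a1 ∧ ¬a4 ∨ a1 ∧ a4) ∧ a3   [double negation]
= ¬a1 ∧ a3   [distribution]

¬a1 ∧ a3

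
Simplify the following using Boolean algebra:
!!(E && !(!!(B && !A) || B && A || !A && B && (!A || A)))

!!(E && !(!!(B && !A) || B && A || !A && B && (!A || A)))
= !!(E && !(!!(B && !A) || B && A || !A && B))   — complement / identity
= !!(E && !(!!(B && !A) || B))   — distribution
= !!(E && !(B && !A || B))   — double negation
= E && !(B && !A || B)   — double negation
= E && !B   — absorption

E && !B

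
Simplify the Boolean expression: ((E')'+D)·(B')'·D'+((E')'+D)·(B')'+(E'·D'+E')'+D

((E')'+D)·(B')'·D'+((E')'+D)·(B')'+(E'·D'+E')'+D
= ((E')'+D)·(B')'·D'+((E')'+D)·(B')'+(E')'+D   — absorption
= ((E')'+D)·(B')'+(E')'+D   — absorption
= ((E')'+D)·B+(E')'+D   — double negation
= (E')'+D   — absorption
= E+D   — double negation

E+D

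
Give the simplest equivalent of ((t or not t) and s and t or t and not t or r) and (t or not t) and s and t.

((t or not t) and s and t or t and not t or r) and (t or not t) and s and t
= ((t or not t) and s and t or r) and (t or not t) and s and t   [complement / identity]
= (t or not t) and s and t   [absorption]
= s and t   [complement / identity]

s and t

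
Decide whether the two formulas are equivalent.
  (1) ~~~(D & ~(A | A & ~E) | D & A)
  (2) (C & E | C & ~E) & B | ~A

No

E1: ~~~(D & ~(A | A & ~E) | D & A)
    = ~(D & ~(A | A & ~E) | D & A)   [double negation]
    = ~(D & ~A | D & A)   [absorption]
    = ~D   [distribution]
E2: (C & E | C & ~E) & B | ~A
    = C & B | ~A   [distribution]
These differ: at A=0, B=0, C=0, D=1, E=1, E1 = 0 but E2 = 1.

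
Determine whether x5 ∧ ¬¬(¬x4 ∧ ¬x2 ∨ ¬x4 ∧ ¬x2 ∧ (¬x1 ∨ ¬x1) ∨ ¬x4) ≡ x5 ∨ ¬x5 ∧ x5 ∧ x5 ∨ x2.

No

E1: x5 ∧ ¬¬(¬x4 ∧ ¬x2 ∨ ¬x4 ∧ ¬x2 ∧ (¬x1 ∨ ¬x1) ∨ ¬x4)
    = x5 ∧ ¬¬(¬x4 ∧ ¬x2 ∨ ¬x4 ∧ ¬x2 ∧ ¬x1 ∨ ¬x4)   [idempotence]
    = x5 ∧ ¬¬(¬x4 ∧ ¬x2 ∨ ¬x4)   [absorption]
    = x5 ∧ ¬¬¬x4   [absorption]
    = x5 ∧ ¬x4   [double negation]
E2: x5 ∨ ¬x5 ∧ x5 ∧ x5 ∨ x2
    = x5 ∨ ¬x5 ∧ x5 ∨ x2   [idempotence]
    = x5 ∨ x2   [complement / identity]
These differ: at x1=0, x2=1, x4=1, x5=0, E1 = 0 but E2 = 1.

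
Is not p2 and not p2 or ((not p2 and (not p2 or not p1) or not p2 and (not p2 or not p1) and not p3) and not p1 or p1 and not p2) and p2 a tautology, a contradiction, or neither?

not p2 and not p2 or ((not p2 and (not p2 or not p1) or not p2 and (not p2 or not p1) and not p3) and not p1 or p1 and not p2) and p2
= not p2 and not p2 or (not p2 and (not p2 or not p1) and not p1 or p1 and not p2) and p2
= not p2 and not p2 or (not p2 and not p1 or p1 and not p2) and p2
= not p2 and not p2 or not p2 and p2
= not p2
This depends on p2, so it is not a constant.

neither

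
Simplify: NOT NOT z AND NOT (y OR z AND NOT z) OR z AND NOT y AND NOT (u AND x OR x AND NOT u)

z AND NOT y

NOT NOT z AND NOT (y OR z AND NOT z) OR z AND NOT y AND NOT (u AND x OR x AND NOT u)
= z AND NOT (y OR z AND NOT z) OR z AND NOT y AND NOT (u AND x OR x AND NOT u)   (double negation)
= z AND NOT y OR z AND NOT y AND NOT (u AND x OR x AND NOT u)   (complement / identity)
= z AND NOT y OR z AND NOT y AND NOT x   (distribution)
= z AND NOT y   (absorption)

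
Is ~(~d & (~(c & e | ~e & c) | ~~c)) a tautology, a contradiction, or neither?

~(~d & (~(c & e | ~e & c) | ~~c))
= ~(~d & (~c | ~~c))   [distribution]
= ~(~d & (~c | c))   [double negation]
= ~~d   [complement / identity]
= d   [double negation]
This depends on d, so it is not a constant.

neither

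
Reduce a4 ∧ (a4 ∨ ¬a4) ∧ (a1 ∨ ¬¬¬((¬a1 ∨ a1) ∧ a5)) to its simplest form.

a4 ∧ (a1 ∨ ¬a5)

a4 ∧ (a4 ∨ ¬a4) ∧ (a1 ∨ ¬¬¬((¬a1 ∨ a1) ∧ a5))
= a4 ∧ (a4 ∨ ¬a4) ∧ (a1 ∨ ¬((¬a1 ∨ a1) ∧ a5))   (double negation)
= a4 ∧ (a4 ∨ ¬a4) ∧ (a1 ∨ ¬a5)   (complement / identity)
= a4 ∧ (a1 ∨ ¬a5)   (complement / identity)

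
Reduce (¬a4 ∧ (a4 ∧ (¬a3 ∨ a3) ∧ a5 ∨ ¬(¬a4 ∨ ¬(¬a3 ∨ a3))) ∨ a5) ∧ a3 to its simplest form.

(¬a4 ∧ (a4 ∧ (¬a3 ∨ a3) ∧ a5 ∨ ¬(¬a4 ∨ ¬(¬a3 ∨ a3))) ∨ a5) ∧ a3
= (¬a4 ∧ (a4 ∧ (¬a3 ∨ a3) ∧ a5 ∨ a4 ∧ (¬a3 ∨ a3)) ∨ a5) ∧ a3   (De Morgan)
= (¬a4 ∧ a4 ∧ (¬a3 ∨ a3) ∨ a5) ∧ a3   (absorption)
= (¬a4 ∧ a4 ∨ a5) ∧ a3   (complement / identity)
= a5 ∧ a3   (complement / identity)

a5 ∧ a3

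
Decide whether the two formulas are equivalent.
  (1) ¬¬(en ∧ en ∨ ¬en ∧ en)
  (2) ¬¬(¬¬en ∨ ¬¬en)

Yes

E1: ¬¬(en ∧ en ∨ ¬en ∧ en)
    = ¬¬en   [distribution]
    = en   [double negation]
E2: ¬¬(¬¬en ∨ ¬¬en)
    = ¬¬¬¬en   [idempotence]
    = ¬¬en   [double negation]
    = en   [double negation]
Both reduce to en, so they are equivalent.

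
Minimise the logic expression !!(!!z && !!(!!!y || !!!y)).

z && !y

!!(!!z && !!(!!!y || !!!y))
= !!(!!z && !!!!!y)
= !!(!!z && !!!y)
= !(!z || !!y)
= z && !y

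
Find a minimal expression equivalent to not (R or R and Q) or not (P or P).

not R or not P

not (R or R and Q) or not (P or P)
= not (R or R and Q) or not P
= not R or not P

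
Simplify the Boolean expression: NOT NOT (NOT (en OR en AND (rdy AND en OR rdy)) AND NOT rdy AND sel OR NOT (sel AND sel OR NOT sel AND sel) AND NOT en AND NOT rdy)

NOT en AND NOT rdy

NOT NOT (NOT (en OR en AND (rdy AND en OR rdy)) AND NOT rdy AND sel OR NOT (sel AND sel OR NOT sel AND sel) AND NOT en AND NOT rdy)
= NOT NOT (NOT (en OR en AND (rdy AND en OR rdy)) AND NOT rdy AND sel OR NOT sel AND NOT en AND NOT rdy)   (distribution)
= NOT NOT (NOT (en OR en AND rdy) AND NOT rdy AND sel OR NOT sel AND NOT en AND NOT rdy)   (absorption)
= NOT NOT (NOT en AND NOT rdy AND sel OR NOT sel AND NOT en AND NOT rdy)   (absorption)
= NOT NOT (NOT en AND NOT rdy)   (distribution)
= NOT en AND NOT rdy   (double negation)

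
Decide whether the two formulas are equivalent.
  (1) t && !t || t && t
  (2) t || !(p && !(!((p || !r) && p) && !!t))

E1: t && !t || t && t
    = t   — distribution
E2: t || !(p && !(!((p || !r) && p) && !!t))
    = t || !(p && !(!p && !!t))   — absorption
    = t || !(p && (p || !t))   — De Morgan
    = t || !p   — absorption
These differ: at p=0, r=0, t=0, E1 = 0 but E2 = 1.

No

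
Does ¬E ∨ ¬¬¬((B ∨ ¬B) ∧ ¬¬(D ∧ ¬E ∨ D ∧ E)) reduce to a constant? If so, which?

¬E ∨ ¬¬¬((B ∨ ¬B) ∧ ¬¬(D ∧ ¬E ∨ D ∧ E))
= ¬E ∨ ¬¬¬¬¬(D ∧ ¬E ∨ D ∧ E)   (complement / identity)
= ¬E ∨ ¬¬¬(D ∧ ¬E ∨ D ∧ E)   (double negation)
= ¬E ∨ ¬(D ∧ ¬E ∨ D ∧ E)   (double negation)
= ¬E ∨ ¬D   (distribution)
This depends on D, E, so it is not a constant.

no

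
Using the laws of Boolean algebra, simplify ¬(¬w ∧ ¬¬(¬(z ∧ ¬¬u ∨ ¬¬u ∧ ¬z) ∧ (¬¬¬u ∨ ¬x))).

w ∨ u

¬(¬w ∧ ¬¬(¬(z ∧ ¬¬u ∨ ¬¬u ∧ ¬z) ∧ (¬¬¬u ∨ ¬x)))
= ¬(¬w ∧ ¬¬(¬¬¬u ∧ (¬¬¬u ∨ ¬x)))   [distribution]
= ¬(¬w ∧ ¬¬¬¬¬u)   [absorption]
= ¬(¬w ∧ ¬¬¬u)   [double negation]
= ¬(¬w ∧ ¬u)   [double negation]
= w ∨ u   [De Morgan]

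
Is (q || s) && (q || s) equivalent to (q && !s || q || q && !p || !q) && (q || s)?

Yes

E1: (q || s) && (q || s)
    = q || s
E2: (q && !s || q || q && !p || !q) && (q || s)
    = (q || q && !p || !q) && (q || s)
    = (q || !q) && (q || s)
    = q || s
Both reduce to q || s, so they are equivalent.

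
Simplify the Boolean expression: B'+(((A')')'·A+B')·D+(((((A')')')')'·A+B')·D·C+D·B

B'+(((A')')'·A+B')·D+(((((A')')')')'·A+B')·D·C+D·B
= B'+(((A')')'·A+B')·D+(((A')')'·A+B')·D·C+D·B   — double negation
= B'+(((A')')'·A+B')·D+D·B   — absorption
= B'+(A'·A+B')·D+D·B   — double negation
= B'+B'·D+D·B   — complement / identity
= B'+D   — distribution

B'+D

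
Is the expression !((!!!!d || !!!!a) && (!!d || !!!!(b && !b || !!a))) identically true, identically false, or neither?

!((!!!!d || !!!!a) && (!!d || !!!!(b && !b || !!a)))
= !((!!!!d || !!!!a) && (!!d || !!(b && !b || !!a)))   — double negation
= !((!!!!d || !!!!a) && (!!d || !!!!a))   — complement / identity
= !((!!d || !!!!a) && (!!d || !!!!a))   — double negation
= !(!!d || !!!!a)   — idempotence
= !(!!d || !!a)   — double negation
= !d && !a   — De Morgan
This depends on a, d, so it is not a constant.

neither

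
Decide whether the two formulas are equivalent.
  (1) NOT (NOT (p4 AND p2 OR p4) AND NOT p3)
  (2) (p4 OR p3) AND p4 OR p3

Yes

E1: NOT (NOT (p4 AND p2 OR p4) AND NOT p3)
    = NOT (NOT p4 AND NOT p3)
    = p4 OR p3
E2: (p4 OR p3) AND p4 OR p3
    = p4 OR p3
Both reduce to p4 OR p3, so they are equivalent.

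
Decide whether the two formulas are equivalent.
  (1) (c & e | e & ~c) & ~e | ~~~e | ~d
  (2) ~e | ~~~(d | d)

E1: (c & e | e & ~c) & ~e | ~~~e | ~d
    = e & ~e | ~~~e | ~d
    = ~~~e | ~d
    = ~e | ~d
E2: ~e | ~~~(d | d)
    = ~e | ~(d | d)
    = ~e | ~d
Both reduce to ~e | ~d, so they are equivalent.

Yes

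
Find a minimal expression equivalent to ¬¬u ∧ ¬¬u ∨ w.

u ∨ w

¬¬u ∧ ¬¬u ∨ w
= ¬¬u ∨ w   — idempotence
= u ∨ w   — double negation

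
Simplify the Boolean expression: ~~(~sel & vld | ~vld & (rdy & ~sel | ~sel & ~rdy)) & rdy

~sel & rdy

~~(~sel & vld | ~vld & (rdy & ~sel | ~sel & ~rdy)) & rdy
= ~~(~sel & vld | ~vld & ~sel) & rdy   [distribution]
= (~sel & vld | ~vld & ~sel) & rdy   [double negation]
= ~sel & rdy   [distribution]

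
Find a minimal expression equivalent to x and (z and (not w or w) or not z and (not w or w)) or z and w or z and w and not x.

x or z and w

x and (z and (not w or w) or not z and (not w or w)) or z and w or z and w and not x
= x and (not w or w) or z and w or z and w and not x   (distribution)
= x or z and w or z and w and not x   (complement / identity)
= x or z and w   (absorption)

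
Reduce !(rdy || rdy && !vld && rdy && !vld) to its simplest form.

!rdy

!(rdy || rdy && !vld && rdy && !vld)
= !(rdy || rdy && !vld)
= !rdy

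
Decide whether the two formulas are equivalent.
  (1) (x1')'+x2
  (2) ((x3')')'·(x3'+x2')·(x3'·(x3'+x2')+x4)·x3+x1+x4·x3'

No

E1: (x1')'+x2
    = x1+x2   — double negation
E2: ((x3')')'·(x3'+x2')·(x3'·(x3'+x2')+x4)·x3+x1+x4·x3'
    = x3'·(x3'+x2')·(x3'·(x3'+x2')+x4)·x3+x1+x4·x3'   — double negation
    = x3'·(x3'+x2')·x3+x1+x4·x3'   — absorption
    = x3'·x3+x1+x4·x3'   — absorption
    = x1+x4·x3'   — complement / identity
These differ: at x1=0, x2=1, x3=0, x4=0, E1 = 1 but E2 = 0.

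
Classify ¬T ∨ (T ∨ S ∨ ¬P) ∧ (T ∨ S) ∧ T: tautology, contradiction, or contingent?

tautology

¬T ∨ (T ∨ S ∨ ¬P) ∧ (T ∨ S) ∧ T
= ¬T ∨ (T ∨ S) ∧ T   — absorption
= ¬T ∨ T   — absorption
= True   — complement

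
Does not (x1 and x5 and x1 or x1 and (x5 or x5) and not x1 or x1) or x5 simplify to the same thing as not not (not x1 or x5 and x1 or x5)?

Yes

E1: not (x1 and x5 and x1 or x1 and (x5 or x5) and not x1 or x1) or x5
    = not (x1 and x5 and x1 or x1 and x5 and not x1 or x1) or x5
    = not (x1 and x5 or x1) or x5
    = not x1 or x5
E2: not not (not x1 or x5 and x1 or x5)
    = not x1 or x5 and x1 or x5
    = not x1 or x5
Both reduce to not x1 or x5, so they are equivalent.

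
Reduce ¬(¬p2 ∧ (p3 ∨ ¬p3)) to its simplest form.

p2

¬(¬p2 ∧ (p3 ∨ ¬p3))
= ¬¬p2   [complement / identity]
= p2   [double negation]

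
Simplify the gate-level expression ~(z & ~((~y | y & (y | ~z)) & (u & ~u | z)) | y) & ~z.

~(z & ~((~y | y & (y | ~z)) & (u & ~u | z)) | y) & ~z
= ~(z & ~((~y | y) & (u & ~u | z)) | y) & ~z   (absorption)
= ~(z & ~(u & ~u | z) | y) & ~z   (complement / identity)
= ~(z & ~z | y) & ~z   (complement / identity)
= ~y & ~z   (complement / identity)

~y & ~z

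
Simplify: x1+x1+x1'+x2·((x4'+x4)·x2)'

1

x1+x1+x1'+x2·((x4'+x4)·x2)'
= x1+x1+x1'+x2·x2'   [complement / identity]
= x1+x1'+x2·x2'   [idempotence]
= x1+x1'   [complement / identity]
= 1   [complement]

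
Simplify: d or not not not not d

d or not not not not d
= d or not not d   — double negation
= d or d   — double negation
= d   — idempotence

d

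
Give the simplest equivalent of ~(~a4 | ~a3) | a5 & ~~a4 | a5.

~(~a4 | ~a3) | a5 & ~~a4 | a5
= a4 & a3 | a5 & ~~a4 | a5   — De Morgan
= a4 & a3 | a5 & a4 | a5   — double negation
= a4 & a3 | a5   — absorption

a4 & a3 | a5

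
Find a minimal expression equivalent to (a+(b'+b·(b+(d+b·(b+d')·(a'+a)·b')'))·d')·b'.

(a+(b'+b·(b+(d+b·(b+d')·(a'+a)·b')'))·d')·b'
= (a+(b'+b·(b+(d+b·(b+d')·b')'))·d')·b'   (complement / identity)
= (a+(b'+b·(b+(d+b·b')'))·d')·b'   (absorption)
= (a+(b'+b·(b+d'))·d')·b'   (complement / identity)
= (a+(b'+b)·d')·b'   (absorption)
= (a+d')·b'   (complement / identity)

(a+d')·b'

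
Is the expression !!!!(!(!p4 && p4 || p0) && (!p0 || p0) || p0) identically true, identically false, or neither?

identically true

!!!!(!(!p4 && p4 || p0) && (!p0 || p0) || p0)
= !!!!(!p0 && (!p0 || p0) || p0)   — complement / identity
= !!!!(!p0 || p0)   — complement / identity
= !!(!p0 || p0)   — double negation
= !p0 || p0   — double negation
= true   — complement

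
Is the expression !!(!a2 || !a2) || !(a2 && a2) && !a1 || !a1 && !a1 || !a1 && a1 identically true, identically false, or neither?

!!(!a2 || !a2) || !(a2 && a2) && !a1 || !a1 && !a1 || !a1 && a1
= !(a2 && a2) || !(a2 && a2) && !a1 || !a1 && !a1 || !a1 && a1   [De Morgan]
= !(a2 && a2) || !(a2 && a2) && !a1 || !a1   [distribution]
= !(a2 && a2) || !a1   [absorption]
= !a2 || !a1   [idempotence]
This depends on a1, a2, so it is not a constant.

neither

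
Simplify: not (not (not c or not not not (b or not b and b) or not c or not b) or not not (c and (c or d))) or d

not c or d

not (not (not c or not not not (b or not b and b) or not c or not b) or not not (c and (c or d))) or d
= not (not (not c or not not not (b or not b and b) or not c or not b) or not not c) or d   — absorption
= not (not (not c or not not not b or not c or not b) or not not c) or d   — complement / identity
= not (not (not c or not b or not c or not b) or not not c) or d   — double negation
= not (not (not c or not b) or not not c) or d   — idempotence
= (not c or not b) and not c or d   — De Morgan
= not c or d   — absorption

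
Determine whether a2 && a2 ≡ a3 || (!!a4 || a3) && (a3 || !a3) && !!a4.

No

E1: a2 && a2
    = a2   [idempotence]
E2: a3 || (!!a4 || a3) && (a3 || !a3) && !!a4
    = a3 || (!!a4 || a3) && !!a4   [complement / identity]
    = a3 || (!!a4 || a3) && a4   [double negation]
    = a3 || (a4 || a3) && a4   [double negation]
    = a3 || a4   [absorption]
These differ: at a2=0, a3=0, a4=1, E1 = 0 but E2 = 1.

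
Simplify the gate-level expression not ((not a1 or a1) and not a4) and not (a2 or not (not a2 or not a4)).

a4 and not a2

not ((not a1 or a1) and not a4) and not (a2 or not (not a2 or not a4))
= not ((not a1 or a1) and not a4) and not (a2 or a2 and a4)   (De Morgan)
= not not a4 and not (a2 or a2 and a4)   (complement / identity)
= not not a4 and not a2   (absorption)
= a4 and not a2   (double negation)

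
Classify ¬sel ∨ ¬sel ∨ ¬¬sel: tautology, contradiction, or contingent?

¬sel ∨ ¬sel ∨ ¬¬sel
= ¬sel ∨ ¬¬sel   (idempotence)
= ¬sel ∨ sel   (double negation)
= True   (complement)

tautology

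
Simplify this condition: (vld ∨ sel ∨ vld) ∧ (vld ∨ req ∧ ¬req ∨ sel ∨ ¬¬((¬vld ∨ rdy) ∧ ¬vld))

(vld ∨ sel ∨ vld) ∧ (vld ∨ req ∧ ¬req ∨ sel ∨ ¬¬((¬vld ∨ rdy) ∧ ¬vld))
= (vld ∨ sel ∨ vld) ∧ (vld ∨ sel ∨ ¬¬((¬vld ∨ rdy) ∧ ¬vld))   [complement / identity]
= (vld ∨ sel ∨ vld) ∧ (vld ∨ sel ∨ ¬¬¬vld)   [absorption]
= (vld ∨ sel ∨ vld) ∧ (vld ∨ sel ∨ ¬vld)   [double negation]
= vld ∨ sel ∨ vld ∧ ¬vld   [distribution]
= vld ∨ sel   [complement / identity]

vld ∨ sel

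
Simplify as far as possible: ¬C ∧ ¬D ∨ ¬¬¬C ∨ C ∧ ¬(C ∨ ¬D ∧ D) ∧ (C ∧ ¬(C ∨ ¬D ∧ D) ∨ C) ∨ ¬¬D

¬C ∧ ¬D ∨ ¬¬¬C ∨ C ∧ ¬(C ∨ ¬D ∧ D) ∧ (C ∧ ¬(C ∨ ¬D ∧ D) ∨ C) ∨ ¬¬D
= ¬C ∧ ¬D ∨ ¬¬¬C ∨ C ∧ ¬(C ∨ ¬D ∧ D) ∨ ¬¬D   [absorption]
= ¬C ∧ ¬D ∨ ¬C ∨ C ∧ ¬(C ∨ ¬D ∧ D) ∨ ¬¬D   [double negation]
= ¬C ∧ ¬D ∨ ¬C ∨ C ∧ ¬C ∨ ¬¬D   [complement / identity]
= ¬C ∧ ¬D ∨ ¬C ∨ ¬¬D   [complement / identity]
= ¬C ∨ ¬¬D   [absorption]
= ¬C ∨ D   [double negation]

¬C ∨ D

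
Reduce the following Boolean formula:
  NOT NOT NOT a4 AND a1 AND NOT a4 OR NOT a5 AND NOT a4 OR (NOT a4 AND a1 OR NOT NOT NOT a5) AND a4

NOT a4 AND a1 OR NOT a5

NOT NOT NOT a4 AND a1 AND NOT a4 OR NOT a5 AND NOT a4 OR (NOT a4 AND a1 OR NOT NOT NOT a5) AND a4
= (NOT NOT NOT a4 AND a1 OR NOT a5) AND NOT a4 OR (NOT a4 AND a1 OR NOT NOT NOT a5) AND a4
= (NOT NOT NOT a4 AND a1 OR NOT a5) AND NOT a4 OR (NOT a4 AND a1 OR NOT a5) AND a4
= (NOT a4 AND a1 OR NOT a5) AND NOT a4 OR (NOT a4 AND a1 OR NOT a5) AND a4
= NOT a4 AND a1 OR NOT a5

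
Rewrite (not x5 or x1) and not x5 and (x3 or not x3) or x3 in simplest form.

not x5 or x3

(not x5 or x1) and not x5 and (x3 or not x3) or x3
= (not x5 or x1) and not x5 or x3   — complement / identity
= not x5 or x3   — absorption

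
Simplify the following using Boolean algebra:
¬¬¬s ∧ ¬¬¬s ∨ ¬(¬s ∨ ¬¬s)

¬¬¬s ∧ ¬¬¬s ∨ ¬(¬s ∨ ¬¬s)
= ¬¬¬s ∧ ¬¬¬s ∨ s ∧ ¬s   — De Morgan
= ¬s ∧ ¬¬¬s ∨ s ∧ ¬s   — double negation
= ¬s ∧ ¬s ∨ s ∧ ¬s   — double negation
= ¬s   — distribution

¬s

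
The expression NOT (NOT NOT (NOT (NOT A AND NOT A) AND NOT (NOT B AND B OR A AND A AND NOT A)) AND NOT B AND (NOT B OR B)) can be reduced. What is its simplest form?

NOT (NOT NOT (NOT (NOT A AND NOT A) AND NOT (NOT B AND B OR A AND A AND NOT A)) AND NOT B AND (NOT B OR B))
= NOT (NOT NOT (NOT (NOT A AND NOT A) AND NOT (NOT B AND B OR A AND NOT A)) AND NOT B AND (NOT B OR B))   — idempotence
= NOT (NOT (NOT A AND NOT A OR NOT B AND B OR A AND NOT A) AND NOT B AND (NOT B OR B))   — De Morgan
= NOT (NOT (NOT A AND NOT A OR A AND NOT A) AND NOT B AND (NOT B OR B))   — complement / identity
= NOT (NOT NOT A AND NOT B AND (NOT B OR B))   — distribution
= NOT (NOT NOT A AND NOT B)   — complement / identity
= NOT A OR B   — De Morgan

NOT A OR B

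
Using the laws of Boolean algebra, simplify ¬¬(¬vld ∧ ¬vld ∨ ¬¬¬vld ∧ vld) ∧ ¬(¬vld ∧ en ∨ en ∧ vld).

¬vld ∧ ¬en

¬¬(¬vld ∧ ¬vld ∨ ¬¬¬vld ∧ vld) ∧ ¬(¬vld ∧ en ∨ en ∧ vld)
= ¬¬(¬vld ∧ ¬vld ∨ ¬vld ∧ vld) ∧ ¬(¬vld ∧ en ∨ en ∧ vld)   — double negation
= ¬¬¬vld ∧ ¬(¬vld ∧ en ∨ en ∧ vld)   — distribution
= ¬¬¬vld ∧ ¬en   — distribution
= ¬vld ∧ ¬en   — double negation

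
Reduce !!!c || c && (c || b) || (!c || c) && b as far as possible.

!!!c || c && (c || b) || (!c || c) && b
= !!!c || c || (!c || c) && b
= !c || c || (!c || c) && b
= !c || c
= true

true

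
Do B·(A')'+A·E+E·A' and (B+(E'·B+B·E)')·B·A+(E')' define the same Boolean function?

Yes

E1: B·(A')'+A·E+E·A'
    = B·(A')'+E   [distribution]
    = B·A+E   [double negation]
E2: (B+(E'·B+B·E)')·B·A+(E')'
    = (B+B')·B·A+(E')'   [distribution]
    = (B+B')·B·A+E   [double negation]
    = B·A+E   [complement / identity]
Both reduce to B·A+E, so they are equivalent.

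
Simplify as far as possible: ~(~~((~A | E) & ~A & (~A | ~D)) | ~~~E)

A & E

~(~~((~A | E) & ~A & (~A | ~D)) | ~~~E)
= ~(~~((~A | E) & ~A) | ~~~E)   (absorption)
= ~(~~~A | ~~~E)   (absorption)
= ~(~~~A | ~E)   (double negation)
= ~(~A | ~E)   (double negation)
= A & E   (De Morgan)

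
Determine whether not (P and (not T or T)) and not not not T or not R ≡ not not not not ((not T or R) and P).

E1: not (P and (not T or T)) and not not not T or not R
    = not (P and (not T or T)) and not T or not R   (double negation)
    = not P and not T or not R   (complement / identity)
E2: not not not not ((not T or R) and P)
    = not not ((not T or R) and P)   (double negation)
    = (not T or R) and P   (double negation)
These differ: at P=0, R=0, T=0, E1 = 1 but E2 = 0.

No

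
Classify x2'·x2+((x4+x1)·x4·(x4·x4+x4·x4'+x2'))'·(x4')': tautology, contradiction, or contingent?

contradiction

x2'·x2+((x4+x1)·x4·(x4·x4+x4·x4'+x2'))'·(x4')'
= x2'·x2+((x4+x1)·x4·(x4+x2'))'·(x4')'   — distribution
= x2'·x2+((x4+x1)·x4)'·(x4')'   — absorption
= x2'·x2+((x4+x1)·x4)'·x4   — double negation
= x2'·x2+x4'·x4   — absorption
= x4'·x4   — complement / identity
= 0   — complement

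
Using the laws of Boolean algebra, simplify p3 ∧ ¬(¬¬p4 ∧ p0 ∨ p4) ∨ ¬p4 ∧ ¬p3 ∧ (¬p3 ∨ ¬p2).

p3 ∧ ¬(¬¬p4 ∧ p0 ∨ p4) ∨ ¬p4 ∧ ¬p3 ∧ (¬p3 ∨ ¬p2)
= p3 ∧ ¬(p4 ∧ p0 ∨ p4) ∨ ¬p4 ∧ ¬p3 ∧ (¬p3 ∨ ¬p2)   (double negation)
= p3 ∧ ¬(p4 ∧ p0 ∨ p4) ∨ ¬p4 ∧ ¬p3   (absorption)
= p3 ∧ ¬p4 ∨ ¬p4 ∧ ¬p3   (absorption)
= ¬p4   (distribution)

¬p4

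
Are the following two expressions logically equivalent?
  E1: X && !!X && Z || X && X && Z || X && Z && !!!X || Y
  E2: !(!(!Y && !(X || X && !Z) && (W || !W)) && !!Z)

E1: X && !!X && Z || X && X && Z || X && Z && !!!X || Y
    = X && X && Z || X && X && Z || X && Z && !!!X || Y
    = X && X && Z || X && X && Z || X && Z && !X || Y
    = X && X && Z || X && Z && !X || Y
    = X && Z || Y
E2: !(!(!Y && !(X || X && !Z) && (W || !W)) && !!Z)
    = !Y && !(X || X && !Z) && (W || !W) || !Z
    = !Y && !X && (W || !W) || !Z
    = !Y && !X || !Z
These differ: at W=0, X=1, Y=0, Z=0, E1 = 0 but E2 = 1.

No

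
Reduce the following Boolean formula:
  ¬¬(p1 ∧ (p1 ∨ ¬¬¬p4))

¬¬(p1 ∧ (p1 ∨ ¬¬¬p4))
= ¬¬(p1 ∧ (p1 ∨ ¬p4))
= ¬¬p1
= p1

p1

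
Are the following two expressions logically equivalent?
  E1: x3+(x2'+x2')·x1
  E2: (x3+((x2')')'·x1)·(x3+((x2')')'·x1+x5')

Yes

E1: x3+(x2'+x2')·x1
    = x3+x2'·x1   [idempotence]
E2: (x3+((x2')')'·x1)·(x3+((x2')')'·x1+x5')
    = x3+((x2')')'·x1   [absorption]
    = x3+x2'·x1   [double negation]
Both reduce to x3+x2'·x1, so they are equivalent.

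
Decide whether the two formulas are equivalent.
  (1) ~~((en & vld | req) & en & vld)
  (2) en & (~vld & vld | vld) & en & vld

Yes

E1: ~~((en & vld | req) & en & vld)
    = ~~(en & vld)   [absorption]
    = en & vld   [double negation]
E2: en & (~vld & vld | vld) & en & vld
    = en & vld & en & vld   [complement / identity]
    = en & vld   [idempotence]
Both reduce to en & vld, so they are equivalent.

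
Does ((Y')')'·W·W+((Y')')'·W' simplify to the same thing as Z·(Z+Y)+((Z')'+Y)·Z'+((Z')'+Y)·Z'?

No

E1: ((Y')')'·W·W+((Y')')'·W'
    = ((Y')')'·W+((Y')')'·W'   (idempotence)
    = ((Y')')'   (distribution)
    = Y'   (double negation)
E2: Z·(Z+Y)+((Z')'+Y)·Z'+((Z')'+Y)·Z'
    = Z·(Z+Y)+((Z')'+Y)·Z'   (idempotence)
    = Z·(Z+Y)+(Z+Y)·Z'   (double negation)
    = Z+Y   (distribution)
These differ: at W=0, Y=1, Z=0, E1 = 0 but E2 = 1.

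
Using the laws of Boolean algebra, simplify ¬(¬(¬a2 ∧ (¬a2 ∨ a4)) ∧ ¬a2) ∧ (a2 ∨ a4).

a2 ∨ a4

¬(¬(¬a2 ∧ (¬a2 ∨ a4)) ∧ ¬a2) ∧ (a2 ∨ a4)
= ¬(¬¬a2 ∧ ¬a2) ∧ (a2 ∨ a4)   [absorption]
= (¬a2 ∨ a2) ∧ (a2 ∨ a4)   [De Morgan]
= a2 ∨ a4   [complement / identity]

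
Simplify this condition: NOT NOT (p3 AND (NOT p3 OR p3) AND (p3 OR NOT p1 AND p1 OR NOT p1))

p3

NOT NOT (p3 AND (NOT p3 OR p3) AND (p3 OR NOT p1 AND p1 OR NOT p1))
= NOT NOT (p3 AND (p3 OR NOT p1 AND p1 OR NOT p1))   (complement / identity)
= p3 AND (p3 OR NOT p1 AND p1 OR NOT p1)   (double negation)
= p3 AND (p3 OR NOT p1)   (complement / identity)
= p3   (absorption)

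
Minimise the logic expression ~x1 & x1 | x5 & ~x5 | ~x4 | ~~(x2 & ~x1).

~x4 | x2 & ~x1

~x1 & x1 | x5 & ~x5 | ~x4 | ~~(x2 & ~x1)
= x5 & ~x5 | ~x4 | ~~(x2 & ~x1)   [complement / identity]
= x5 & ~x5 | ~x4 | x2 & ~x1   [double negation]
= ~x4 | x2 & ~x1   [complement / identity]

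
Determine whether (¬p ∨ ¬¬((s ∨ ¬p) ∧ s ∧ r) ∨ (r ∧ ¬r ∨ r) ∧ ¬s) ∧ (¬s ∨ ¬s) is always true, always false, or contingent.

(¬p ∨ ¬¬((s ∨ ¬p) ∧ s ∧ r) ∨ (r ∧ ¬r ∨ r) ∧ ¬s) ∧ (¬s ∨ ¬s)
= (¬p ∨ ¬¬(s ∧ r) ∨ (r ∧ ¬r ∨ r) ∧ ¬s) ∧ (¬s ∨ ¬s)   (absorption)
= (¬p ∨ ¬¬(s ∧ r) ∨ r ∧ ¬s) ∧ (¬s ∨ ¬s)   (complement / identity)
= (¬p ∨ s ∧ r ∨ r ∧ ¬s) ∧ (¬s ∨ ¬s)   (double negation)
= (¬p ∨ r) ∧ (¬s ∨ ¬s)   (distribution)
= (¬p ∨ r) ∧ ¬s   (idempotence)
This depends on p, r, s, so it is not a constant.

contingent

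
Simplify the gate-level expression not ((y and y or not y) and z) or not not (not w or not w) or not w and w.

not z or not w

not ((y and y or not y) and z) or not not (not w or not w) or not w and w
= not ((y and y or not y) and z) or not not (not w or not w)   — complement / identity
= not ((y and y or not y) and z) or not (w and w)   — De Morgan
= not ((y or not y) and z) or not (w and w)   — idempotence
= not ((y or not y) and z) or not w   — idempotence
= not z or not w   — complement / identity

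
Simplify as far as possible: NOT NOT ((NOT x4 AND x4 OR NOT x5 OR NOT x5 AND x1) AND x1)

NOT NOT ((NOT x4 AND x4 OR NOT x5 OR NOT x5 AND x1) AND x1)
= NOT NOT ((NOT x5 OR NOT x5 AND x1) AND x1)   [complement / identity]
= NOT NOT (NOT x5 AND x1)   [absorption]
= NOT x5 AND x1   [double negation]

NOT x5 AND x1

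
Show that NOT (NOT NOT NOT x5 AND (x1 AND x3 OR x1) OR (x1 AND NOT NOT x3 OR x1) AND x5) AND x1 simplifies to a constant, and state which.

FALSE

NOT (NOT NOT NOT x5 AND (x1 AND x3 OR x1) OR (x1 AND NOT NOT x3 OR x1) AND x5) AND x1
= NOT (NOT x5 AND (x1 AND x3 OR x1) OR (x1 AND NOT NOT x3 OR x1) AND x5) AND x1   (double negation)
= NOT (NOT x5 AND (x1 AND x3 OR x1) OR (x1 AND x3 OR x1) AND x5) AND x1   (double negation)
= NOT (x1 AND x3 OR x1) AND x1   (distribution)
= NOT x1 AND x1   (absorption)
= FALSE   (complement)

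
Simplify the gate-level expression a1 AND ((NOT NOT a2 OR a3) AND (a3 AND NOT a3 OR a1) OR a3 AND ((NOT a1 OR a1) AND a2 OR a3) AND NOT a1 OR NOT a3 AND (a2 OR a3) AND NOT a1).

a1 AND (a2 OR a3)

a1 AND ((NOT NOT a2 OR a3) AND (a3 AND NOT a3 OR a1) OR a3 AND ((NOT a1 OR a1) AND a2 OR a3) AND NOT a1 OR NOT a3 AND (a2 OR a3) AND NOT a1)
= a1 AND ((NOT NOT a2 OR a3) AND (a3 AND NOT a3 OR a1) OR a3 AND (a2 OR a3) AND NOT a1 OR NOT a3 AND (a2 OR a3) AND NOT a1)   — complement / identity
= a1 AND ((NOT NOT a2 OR a3) AND (a3 AND NOT a3 OR a1) OR (a2 OR a3) AND NOT a1)   — distribution
= a1 AND ((a2 OR a3) AND (a3 AND NOT a3 OR a1) OR (a2 OR a3) AND NOT a1)   — double negation
= a1 AND ((a2 OR a3) AND a1 OR (a2 OR a3) AND NOT a1)   — complement / identity
= a1 AND (a2 OR a3)   — distribution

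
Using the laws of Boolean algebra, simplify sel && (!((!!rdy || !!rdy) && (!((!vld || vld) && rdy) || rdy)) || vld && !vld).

sel && !rdy

sel && (!((!!rdy || !!rdy) && (!((!vld || vld) && rdy) || rdy)) || vld && !vld)
= sel && (!((!!rdy || !!rdy) && (!rdy || rdy)) || vld && !vld)   — complement / identity
= sel && (!(!!rdy || !!rdy) || vld && !vld)   — complement / identity
= sel && (!!!rdy || vld && !vld)   — idempotence
= sel && !!!rdy   — complement / identity
= sel && !rdy   — double negation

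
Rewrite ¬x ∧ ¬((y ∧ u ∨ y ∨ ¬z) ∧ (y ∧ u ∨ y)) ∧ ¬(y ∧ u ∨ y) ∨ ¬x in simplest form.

¬x

¬x ∧ ¬((y ∧ u ∨ y ∨ ¬z) ∧ (y ∧ u ∨ y)) ∧ ¬(y ∧ u ∨ y) ∨ ¬x
= ¬x ∧ ¬(y ∧ u ∨ y) ∧ ¬(y ∧ u ∨ y) ∨ ¬x
= ¬x ∧ ¬(y ∧ u ∨ y) ∨ ¬x
= ¬x ∧ ¬y ∨ ¬x
= ¬x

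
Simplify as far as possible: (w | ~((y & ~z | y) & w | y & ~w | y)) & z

(w | ~((y & ~z | y) & w | y & ~w | y)) & z
= (w | ~(y & w | y & ~w | y)) & z   (absorption)
= (w | ~(y & w | y)) & z   (absorption)
= (w | ~y) & z   (absorption)

(w | ~y) & z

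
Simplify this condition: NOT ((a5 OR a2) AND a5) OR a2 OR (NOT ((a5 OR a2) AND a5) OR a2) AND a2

NOT ((a5 OR a2) AND a5) OR a2 OR (NOT ((a5 OR a2) AND a5) OR a2) AND a2
= NOT ((a5 OR a2) AND a5) OR a2   (absorption)
= NOT a5 OR a2   (absorption)

NOT a5 OR a2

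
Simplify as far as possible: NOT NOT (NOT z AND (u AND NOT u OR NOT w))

NOT NOT (NOT z AND (u AND NOT u OR NOT w))
= NOT z AND (u AND NOT u OR NOT w)   (double negation)
= NOT z AND NOT w   (complement / identity)

NOT z AND NOT w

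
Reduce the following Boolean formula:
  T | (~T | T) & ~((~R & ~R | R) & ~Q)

T | (~T | T) & ~((~R & ~R | R) & ~Q)
= T | ~((~R & ~R | R) & ~Q)   — complement / identity
= T | ~((~R | R) & ~Q)   — idempotence
= T | ~~Q   — complement / identity
= T | Q   — double negation

T | Q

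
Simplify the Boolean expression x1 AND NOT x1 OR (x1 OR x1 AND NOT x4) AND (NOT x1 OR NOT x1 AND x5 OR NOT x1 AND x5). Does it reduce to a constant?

FALSE

x1 AND NOT x1 OR (x1 OR x1 AND NOT x4) AND (NOT x1 OR NOT x1 AND x5 OR NOT x1 AND x5)
= (x1 OR x1 AND NOT x4) AND (NOT x1 OR NOT x1 AND x5 OR NOT x1 AND x5)
= (x1 OR x1 AND NOT x4) AND (NOT x1 OR NOT x1 AND x5)
= (x1 OR x1 AND NOT x4) AND NOT x1
= x1 AND NOT x1
= FALSE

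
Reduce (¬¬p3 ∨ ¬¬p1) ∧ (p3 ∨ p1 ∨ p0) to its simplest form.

(¬¬p3 ∨ ¬¬p1) ∧ (p3 ∨ p1 ∨ p0)
= (¬¬p3 ∨ p1) ∧ (p3 ∨ p1 ∨ p0)   [double negation]
= (p3 ∨ p1) ∧ (p3 ∨ p1 ∨ p0)   [double negation]
= p3 ∨ p1   [absorption]

p3 ∨ p1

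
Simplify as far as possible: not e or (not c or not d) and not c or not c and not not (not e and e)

not e or not c

not e or (not c or not d) and not c or not c and not not (not e and e)
= not e or (not c or not d) and not c or not c and not e and e   [double negation]
= not e or not c and (not c or not d or not e and e)   [distribution]
= not e or not c and (not c or not d)   [complement / identity]
= not e or not c   [absorption]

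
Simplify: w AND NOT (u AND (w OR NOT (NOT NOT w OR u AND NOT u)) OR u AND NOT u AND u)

w AND NOT u

w AND NOT (u AND (w OR NOT (NOT NOT w OR u AND NOT u)) OR u AND NOT u AND u)
= w AND NOT (u AND (w OR NOT (NOT NOT w OR u AND NOT u) OR u AND NOT u))
= w AND NOT (u AND (w OR NOT (NOT NOT w OR u AND NOT u)))
= w AND NOT (u AND (w OR NOT NOT NOT w))
= w AND NOT (u AND (w OR NOT w))
= w AND NOT u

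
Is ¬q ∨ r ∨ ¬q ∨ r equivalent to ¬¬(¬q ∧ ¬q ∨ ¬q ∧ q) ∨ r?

E1: ¬q ∨ r ∨ ¬q ∨ r
    = ¬q ∨ r   (idempotence)
E2: ¬¬(¬q ∧ ¬q ∨ ¬q ∧ q) ∨ r
    = ¬¬¬q ∨ r   (distribution)
    = ¬q ∨ r   (double negation)
Both reduce to ¬q ∨ r, so they are equivalent.

Yes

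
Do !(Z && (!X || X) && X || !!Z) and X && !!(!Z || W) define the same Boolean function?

No

E1: !(Z && (!X || X) && X || !!Z)
    = !(Z && (!X || X) && X || Z)   (double negation)
    = !(Z && X || Z)   (complement / identity)
    = !Z   (absorption)
E2: X && !!(!Z || W)
    = X && (!Z || W)   (double negation)
These differ: at W=1, X=0, Z=0, E1 = 1 but E2 = 0.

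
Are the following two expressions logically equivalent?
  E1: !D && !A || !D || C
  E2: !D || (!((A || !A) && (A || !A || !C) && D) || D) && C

Yes

E1: !D && !A || !D || C
    = !D || C   (absorption)
E2: !D || (!((A || !A) && (A || !A || !C) && D) || D) && C
    = !D || (!((A || !A) && D) || D) && C   (absorption)
    = !D || (!D || D) && C   (complement / identity)
    = !D || C   (complement / identity)
Both reduce to !D || C, so they are equivalent.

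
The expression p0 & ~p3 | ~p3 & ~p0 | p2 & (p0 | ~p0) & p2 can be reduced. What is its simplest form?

p0 & ~p3 | ~p3 & ~p0 | p2 & (p0 | ~p0) & p2
= p0 & ~p3 | ~p3 & ~p0 | p2 & p2
= ~p3 | p2 & p2
= ~p3 | p2

~p3 | p2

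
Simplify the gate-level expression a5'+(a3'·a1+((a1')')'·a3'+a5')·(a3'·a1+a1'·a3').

a5'+(a3'·a1+((a1')')'·a3'+a5')·(a3'·a1+a1'·a3')
= a5'+(a3'·a1+a1'·a3'+a5')·(a3'·a1+a1'·a3')   — double negation
= a5'+a3'·a1+a1'·a3'   — absorption
= a5'+a3'   — distribution

a5'+a3'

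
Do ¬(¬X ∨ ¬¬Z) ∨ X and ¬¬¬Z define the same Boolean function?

No

E1: ¬(¬X ∨ ¬¬Z) ∨ X
    = X ∧ ¬Z ∨ X   (De Morgan)
    = X   (absorption)
E2: ¬¬¬Z
    = ¬Z   (double negation)
These differ: at X=0, Z=0, E1 = 0 but E2 = 1.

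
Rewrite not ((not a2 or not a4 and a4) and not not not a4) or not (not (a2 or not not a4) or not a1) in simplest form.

not ((not a2 or not a4 and a4) and not not not a4) or not (not (a2 or not not a4) or not a1)
= not (not a2 and not not not a4) or not (not (a2 or not not a4) or not a1)
= a2 or not not a4 or not (not (a2 or not not a4) or not a1)
= a2 or not not a4 or (a2 or not not a4) and a1
= a2 or not not a4
= a2 or a4

a2 or a4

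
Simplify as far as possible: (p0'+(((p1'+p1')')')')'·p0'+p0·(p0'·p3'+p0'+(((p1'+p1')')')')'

p0·p1'

(p0'+(((p1'+p1')')')')'·p0'+p0·(p0'·p3'+p0'+(((p1'+p1')')')')'
= (p0'+(((p1'+p1')')')')'·p0'+p0·(p0'+(((p1'+p1')')')')'
= (p0'+(((p1'+p1')')')')'
= (p0'+(((p1')')')')'
= (p0'+(p1')')'
= p0·p1'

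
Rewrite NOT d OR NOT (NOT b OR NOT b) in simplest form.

NOT d OR NOT (NOT b OR NOT b)
= NOT d OR b AND b   (De Morgan)
= NOT d OR b   (idempotence)

NOT d OR b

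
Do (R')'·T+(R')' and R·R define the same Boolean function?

Yes

E1: (R')'·T+(R')'
    = (R')'   [absorption]
    = R   [double negation]
E2: R·R
    = R   [idempotence]
Both reduce to R, so they are equivalent.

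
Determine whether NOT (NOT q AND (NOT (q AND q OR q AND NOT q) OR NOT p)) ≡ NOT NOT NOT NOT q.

E1: NOT (NOT q AND (NOT (q AND q OR q AND NOT q) OR NOT p))
    = NOT (NOT q AND (NOT q OR NOT p))   (distribution)
    = NOT NOT q   (absorption)
    = q   (double negation)
E2: NOT NOT NOT NOT q
    = NOT NOT q   (double negation)
    = q   (double negation)
Both reduce to q, so they are equivalent.

Yes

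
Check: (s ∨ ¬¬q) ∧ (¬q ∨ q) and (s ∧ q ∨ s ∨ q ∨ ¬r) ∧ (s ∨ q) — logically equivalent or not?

E1: (s ∨ ¬¬q) ∧ (¬q ∨ q)
    = (s ∨ q) ∧ (¬q ∨ q)   — double negation
    = s ∨ q   — complement / identity
E2: (s ∧ q ∨ s ∨ q ∨ ¬r) ∧ (s ∨ q)
    = (s ∨ q ∨ ¬r) ∧ (s ∨ q)   — absorption
    = s ∨ q   — absorption
Both reduce to s ∨ q, so they are equivalent.

Yes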